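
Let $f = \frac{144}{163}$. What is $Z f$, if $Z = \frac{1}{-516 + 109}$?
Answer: $- \frac{144}{66341} \approx -0.0021706$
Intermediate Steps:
$f = \frac{144}{163}$ ($f = 144 \cdot \frac{1}{163} = \frac{144}{163} \approx 0.88344$)
$Z = - \frac{1}{407}$ ($Z = \frac{1}{-407} = - \frac{1}{407} \approx -0.002457$)
$Z f = \left(- \frac{1}{407}\right) \frac{144}{163} = - \frac{144}{66341}$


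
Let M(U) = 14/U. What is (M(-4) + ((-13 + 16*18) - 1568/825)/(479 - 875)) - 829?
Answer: -272203057/326700 ≈ -833.19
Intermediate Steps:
(M(-4) + ((-13 + 16*18) - 1568/825)/(479 - 875)) - 829 = (14/(-4) + ((-13 + 16*18) - 1568/825)/(479 - 875)) - 829 = (14*(-¼) + ((-13 + 288) - 1568*1/825)/(-396)) - 829 = (-7/2 + (275 - 1568/825)*(-1/396)) - 829 = (-7/2 + (225307/825)*(-1/396)) - 829 = (-7/2 - 225307/326700) - 829 = -1368757/326700 - 829 = -272203057/326700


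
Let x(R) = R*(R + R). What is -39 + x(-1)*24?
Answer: 9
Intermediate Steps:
x(R) = 2*R² (x(R) = R*(2*R) = 2*R²)
-39 + x(-1)*24 = -39 + (2*(-1)²)*24 = -39 + (2*1)*24 = -39 + 2*24 = -39 + 48 = 9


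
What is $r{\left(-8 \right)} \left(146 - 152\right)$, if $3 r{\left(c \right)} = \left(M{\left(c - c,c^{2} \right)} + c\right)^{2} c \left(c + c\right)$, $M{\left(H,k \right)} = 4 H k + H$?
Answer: $-16384$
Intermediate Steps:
$M{\left(H,k \right)} = H + 4 H k$ ($M{\left(H,k \right)} = 4 H k + H = H + 4 H k$)
$r{\left(c \right)} = \frac{2 c^{4}}{3}$ ($r{\left(c \right)} = \frac{\left(\left(c - c\right) \left(1 + 4 c^{2}\right) + c\right)^{2} c \left(c + c\right)}{3} = \frac{\left(0 \left(1 + 4 c^{2}\right) + c\right)^{2} c 2 c}{3} = \frac{\left(0 + c\right)^{2} c 2 c}{3} = \frac{c^{2} c 2 c}{3} = \frac{c^{3} \cdot 2 c}{3} = \frac{2 c^{4}}{3}$)
$r{\left(-8 \right)} \left(146 - 152\right) = \frac{2 \left(-8\right)^{4}}{3} \left(146 - 152\right) = \frac{2}{3} \cdot 4096 \left(-6\right) = \frac{8192}{3} \left(-6\right) = -16384$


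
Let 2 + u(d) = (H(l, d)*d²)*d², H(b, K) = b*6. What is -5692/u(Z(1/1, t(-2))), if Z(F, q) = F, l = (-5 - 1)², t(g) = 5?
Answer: -2846/107 ≈ -26.598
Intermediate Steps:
l = 36 (l = (-6)² = 36)
H(b, K) = 6*b
u(d) = -2 + 216*d⁴ (u(d) = -2 + ((6*36)*d²)*d² = -2 + (216*d²)*d² = -2 + 216*d⁴)
-5692/u(Z(1/1, t(-2))) = -5692/(-2 + 216*(1/1)⁴) = -5692/(-2 + 216*1⁴) = -5692/(-2 + 216*1) = -5692/(-2 + 216) = -5692/214 = -5692*1/214 = -2846/107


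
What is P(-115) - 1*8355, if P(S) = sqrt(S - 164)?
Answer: -8355 + 3*I*sqrt(31) ≈ -8355.0 + 16.703*I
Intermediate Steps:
P(S) = sqrt(-164 + S)
P(-115) - 1*8355 = sqrt(-164 - 115) - 1*8355 = sqrt(-279) - 8355 = 3*I*sqrt(31) - 8355 = -8355 + 3*I*sqrt(31)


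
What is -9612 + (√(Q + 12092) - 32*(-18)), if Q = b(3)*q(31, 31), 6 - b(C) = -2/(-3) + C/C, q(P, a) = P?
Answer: -9036 + √110037/3 ≈ -8925.4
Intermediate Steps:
b(C) = 13/3 (b(C) = 6 - (-2/(-3) + C/C) = 6 - (-2*(-⅓) + 1) = 6 - (⅔ + 1) = 6 - 1*5/3 = 6 - 5/3 = 13/3)
Q = 403/3 (Q = (13/3)*31 = 403/3 ≈ 134.33)
-9612 + (√(Q + 12092) - 32*(-18)) = -9612 + (√(403/3 + 12092) - 32*(-18)) = -9612 + (√(36679/3) - 1*(-576)) = -9612 + (√110037/3 + 576) = -9612 + (576 + √110037/3) = -9036 + √110037/3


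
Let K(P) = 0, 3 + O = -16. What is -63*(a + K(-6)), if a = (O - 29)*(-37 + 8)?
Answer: -87696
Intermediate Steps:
O = -19 (O = -3 - 16 = -19)
a = 1392 (a = (-19 - 29)*(-37 + 8) = -48*(-29) = 1392)
-63*(a + K(-6)) = -63*(1392 + 0) = -63*1392 = -87696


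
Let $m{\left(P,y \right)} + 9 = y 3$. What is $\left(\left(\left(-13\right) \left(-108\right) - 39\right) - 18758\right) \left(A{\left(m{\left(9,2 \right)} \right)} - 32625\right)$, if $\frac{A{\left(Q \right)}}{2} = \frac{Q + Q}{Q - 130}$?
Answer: $\frac{75470192409}{133} \approx 5.6745 \cdot 10^{8}$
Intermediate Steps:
$m{\left(P,y \right)} = -9 + 3 y$ ($m{\left(P,y \right)} = -9 + y 3 = -9 + 3 y$)
$A{\left(Q \right)} = \frac{4 Q}{-130 + Q}$ ($A{\left(Q \right)} = 2 \frac{Q + Q}{Q - 130} = 2 \frac{2 Q}{-130 + Q} = \frac{4 Q}{-130 + Q}$)
$\left(\left(\left(-13\right) \left(-108\right) - 39\right) - 18758\right) \left(A{\left(m{\left(9,2 \right)} \right)} - 32625\right) = \left(\left(\left(-13\right) \left(-108\right) - 39\right) - 18758\right) \left(\frac{4 \left(-9 + 3 \cdot 2\right)}{-130 + \left(-9 + 3 \cdot 2\right)} - 32625\right) = \left(\left(1404 - 39\right) - 18758\right) \left(\frac{4 \left(-9 + 6\right)}{-130 + \left(-9 + 6\right)} - 32625\right) = \left(1365 - 18758\right) \left(4 \left(-3\right) \frac{1}{-130 - 3} - 32625\right) = - 17393 \left(4 \left(-3\right) \frac{1}{-133} - 32625\right) = - 17393 \left(4 \left(-3\right) \left(- \frac{1}{133}\right) - 32625\right) = - 17393 \left(\frac{12}{133} - 32625\right) = \left(-17393\right) \left(- \frac{4339113}{133}\right) = \frac{75470192409}{133}$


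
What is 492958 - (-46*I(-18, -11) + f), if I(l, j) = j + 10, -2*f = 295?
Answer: 986119/2 ≈ 4.9306e+5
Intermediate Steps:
f = -295/2 (f = -½*295 = -295/2 ≈ -147.50)
I(l, j) = 10 + j
492958 - (-46*I(-18, -11) + f) = 492958 - (-46*(10 - 11) - 295/2) = 492958 - (-46*(-1) - 295/2) = 492958 - (46 - 295/2) = 492958 - 1*(-203/2) = 492958 + 203/2 = 986119/2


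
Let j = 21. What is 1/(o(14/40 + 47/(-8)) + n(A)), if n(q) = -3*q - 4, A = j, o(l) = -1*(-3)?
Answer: -1/64 ≈ -0.015625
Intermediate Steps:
o(l) = 3
A = 21
n(q) = -4 - 3*q
1/(o(14/40 + 47/(-8)) + n(A)) = 1/(3 + (-4 - 3*21)) = 1/(3 + (-4 - 63)) = 1/(3 - 67) = 1/(-64) = -1/64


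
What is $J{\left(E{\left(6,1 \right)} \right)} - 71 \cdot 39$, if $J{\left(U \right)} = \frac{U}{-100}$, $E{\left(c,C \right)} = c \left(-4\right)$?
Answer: $- \frac{69219}{25} \approx -2768.8$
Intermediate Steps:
$E{\left(c,C \right)} = - 4 c$
$J{\left(U \right)} = - \frac{U}{100}$ ($J{\left(U \right)} = U \left(- \frac{1}{100}\right) = - \frac{U}{100}$)
$J{\left(E{\left(6,1 \right)} \right)} - 71 \cdot 39 = - \frac{\left(-4\right) 6}{100} - 71 \cdot 39 = \left(- \frac{1}{100}\right) \left(-24\right) - 2769 = \frac{6}{25} - 2769 = - \frac{69219}{25}$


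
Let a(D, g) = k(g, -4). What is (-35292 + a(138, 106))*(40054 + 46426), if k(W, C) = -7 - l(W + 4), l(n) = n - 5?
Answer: -3061737920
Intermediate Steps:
l(n) = -5 + n
k(W, C) = -6 - W (k(W, C) = -7 - (-5 + (W + 4)) = -7 - (-5 + (4 + W)) = -7 - (-1 + W) = -7 + (1 - W) = -6 - W)
a(D, g) = -6 - g
(-35292 + a(138, 106))*(40054 + 46426) = (-35292 + (-6 - 1*106))*(40054 + 46426) = (-35292 + (-6 - 106))*86480 = (-35292 - 112)*86480 = -35404*86480 = -3061737920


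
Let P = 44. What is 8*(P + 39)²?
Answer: 55112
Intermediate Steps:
8*(P + 39)² = 8*(44 + 39)² = 8*83² = 8*6889 = 55112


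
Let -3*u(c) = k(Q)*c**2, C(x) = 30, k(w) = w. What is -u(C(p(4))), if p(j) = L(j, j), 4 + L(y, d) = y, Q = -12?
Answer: -3600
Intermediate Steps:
L(y, d) = -4 + y
p(j) = -4 + j
u(c) = 4*c**2 (u(c) = -(-4)*c**2 = 4*c**2)
-u(C(p(4))) = -4*30**2 = -4*900 = -1*3600 = -3600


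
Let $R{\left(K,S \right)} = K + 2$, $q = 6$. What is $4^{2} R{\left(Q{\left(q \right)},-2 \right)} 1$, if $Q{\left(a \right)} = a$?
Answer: $128$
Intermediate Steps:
$R{\left(K,S \right)} = 2 + K$
$4^{2} R{\left(Q{\left(q \right)},-2 \right)} 1 = 4^{2} \left(2 + 6\right) 1 = 16 \cdot 8 \cdot 1 = 128 \cdot 1 = 128$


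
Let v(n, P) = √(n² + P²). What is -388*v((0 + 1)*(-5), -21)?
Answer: -388*√466 ≈ -8375.8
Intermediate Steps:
v(n, P) = √(P² + n²)
-388*v((0 + 1)*(-5), -21) = -388*√((-21)² + ((0 + 1)*(-5))²) = -388*√(441 + (1*(-5))²) = -388*√(441 + (-5)²) = -388*√(441 + 25) = -388*√466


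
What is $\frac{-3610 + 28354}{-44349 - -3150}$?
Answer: $- \frac{8248}{13733} \approx -0.6006$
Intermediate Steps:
$\frac{-3610 + 28354}{-44349 - -3150} = \frac{24744}{-44349 + 3150} = \frac{24744}{-41199} = 24744 \left(- \frac{1}{41199}\right) = - \frac{8248}{13733}$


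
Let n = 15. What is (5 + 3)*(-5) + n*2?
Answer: -10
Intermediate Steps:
(5 + 3)*(-5) + n*2 = (5 + 3)*(-5) + 15*2 = 8*(-5) + 30 = -40 + 30 = -10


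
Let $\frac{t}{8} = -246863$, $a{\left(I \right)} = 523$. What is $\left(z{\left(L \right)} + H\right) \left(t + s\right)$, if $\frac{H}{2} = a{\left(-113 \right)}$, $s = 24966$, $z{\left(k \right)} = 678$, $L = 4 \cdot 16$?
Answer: $-3361693112$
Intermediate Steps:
$L = 64$
$t = -1974904$ ($t = 8 \left(-246863\right) = -1974904$)
$H = 1046$ ($H = 2 \cdot 523 = 1046$)
$\left(z{\left(L \right)} + H\right) \left(t + s\right) = \left(678 + 1046\right) \left(-1974904 + 24966\right) = 1724 \left(-1949938\right) = -3361693112$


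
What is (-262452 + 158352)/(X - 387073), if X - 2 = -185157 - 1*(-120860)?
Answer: 8675/37614 ≈ 0.23063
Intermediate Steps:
X = -64295 (X = 2 + (-185157 - 1*(-120860)) = 2 + (-185157 + 120860) = 2 - 64297 = -64295)
(-262452 + 158352)/(X - 387073) = (-262452 + 158352)/(-64295 - 387073) = -104100/(-451368) = -104100*(-1/451368) = 8675/37614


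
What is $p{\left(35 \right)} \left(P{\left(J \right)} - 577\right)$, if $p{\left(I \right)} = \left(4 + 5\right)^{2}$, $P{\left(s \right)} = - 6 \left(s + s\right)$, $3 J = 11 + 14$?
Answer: $-54837$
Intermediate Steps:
$J = \frac{25}{3}$ ($J = \frac{11 + 14}{3} = \frac{1}{3} \cdot 25 = \frac{25}{3} \approx 8.3333$)
$P{\left(s \right)} = - 12 s$ ($P{\left(s \right)} = - 6 \cdot 2 s = - 12 s$)
$p{\left(I \right)} = 81$ ($p{\left(I \right)} = 9^{2} = 81$)
$p{\left(35 \right)} \left(P{\left(J \right)} - 577\right) = 81 \left(\left(-12\right) \frac{25}{3} - 577\right) = 81 \left(-100 - 577\right) = 81 \left(-677\right) = -54837$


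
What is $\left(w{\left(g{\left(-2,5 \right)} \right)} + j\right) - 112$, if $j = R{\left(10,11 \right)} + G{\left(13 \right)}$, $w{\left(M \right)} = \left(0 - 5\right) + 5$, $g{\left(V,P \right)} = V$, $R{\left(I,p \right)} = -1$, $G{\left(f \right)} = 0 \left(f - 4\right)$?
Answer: $-113$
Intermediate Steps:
$G{\left(f \right)} = 0$ ($G{\left(f \right)} = 0 \left(-4 + f\right) = 0$)
$w{\left(M \right)} = 0$ ($w{\left(M \right)} = -5 + 5 = 0$)
$j = -1$ ($j = -1 + 0 = -1$)
$\left(w{\left(g{\left(-2,5 \right)} \right)} + j\right) - 112 = \left(0 - 1\right) - 112 = -1 - 112 = -113$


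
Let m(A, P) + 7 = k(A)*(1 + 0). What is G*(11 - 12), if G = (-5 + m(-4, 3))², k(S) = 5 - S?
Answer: -9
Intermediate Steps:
m(A, P) = -2 - A (m(A, P) = -7 + (5 - A)*(1 + 0) = -7 + (5 - A)*1 = -7 + (5 - A) = -2 - A)
G = 9 (G = (-5 + (-2 - 1*(-4)))² = (-5 + (-2 + 4))² = (-5 + 2)² = (-3)² = 9)
G*(11 - 12) = 9*(11 - 12) = 9*(-1) = -9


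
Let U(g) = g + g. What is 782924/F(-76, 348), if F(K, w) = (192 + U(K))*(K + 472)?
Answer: 195731/3960 ≈ 49.427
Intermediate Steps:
U(g) = 2*g
F(K, w) = (192 + 2*K)*(472 + K) (F(K, w) = (192 + 2*K)*(K + 472) = (192 + 2*K)*(472 + K))
782924/F(-76, 348) = 782924/(90624 + 2*(-76)² + 1136*(-76)) = 782924/(90624 + 2*5776 - 86336) = 782924/(90624 + 11552 - 86336) = 782924/15840 = 782924*(1/15840) = 195731/3960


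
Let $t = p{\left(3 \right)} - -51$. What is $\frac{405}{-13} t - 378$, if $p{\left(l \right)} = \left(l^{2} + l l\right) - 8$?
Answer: $- \frac{29619}{13} \approx -2278.4$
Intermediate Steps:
$p{\left(l \right)} = -8 + 2 l^{2}$ ($p{\left(l \right)} = \left(l^{2} + l^{2}\right) - 8 = 2 l^{2} - 8 = -8 + 2 l^{2}$)
$t = 61$ ($t = \left(-8 + 2 \cdot 3^{2}\right) - -51 = \left(-8 + 2 \cdot 9\right) + 51 = \left(-8 + 18\right) + 51 = 10 + 51 = 61$)
$\frac{405}{-13} t - 378 = \frac{405}{-13} \cdot 61 - 378 = 405 \left(- \frac{1}{13}\right) 61 - 378 = \left(- \frac{405}{13}\right) 61 - 378 = - \frac{24705}{13} - 378 = - \frac{29619}{13}$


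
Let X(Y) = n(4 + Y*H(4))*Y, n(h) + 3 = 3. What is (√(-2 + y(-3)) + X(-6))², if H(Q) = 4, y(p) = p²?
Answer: 7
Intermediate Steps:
n(h) = 0 (n(h) = -3 + 3 = 0)
X(Y) = 0 (X(Y) = 0*Y = 0)
(√(-2 + y(-3)) + X(-6))² = (√(-2 + (-3)²) + 0)² = (√(-2 + 9) + 0)² = (√7 + 0)² = (√7)² = 7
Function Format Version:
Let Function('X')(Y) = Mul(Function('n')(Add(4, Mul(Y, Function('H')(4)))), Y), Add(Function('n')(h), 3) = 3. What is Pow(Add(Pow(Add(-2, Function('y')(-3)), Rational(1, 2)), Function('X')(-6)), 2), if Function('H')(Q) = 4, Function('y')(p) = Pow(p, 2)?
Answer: 7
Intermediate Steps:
Function('n')(h) = 0 (Function('n')(h) = Add(-3, 3) = 0)
Function('X')(Y) = 0 (Function('X')(Y) = Mul(0, Y) = 0)
Pow(Add(Pow(Add(-2, Function('y')(-3)), Rational(1, 2)), Function('X')(-6)), 2) = Pow(Add(Pow(Add(-2, Pow(-3, 2)), Rational(1, 2)), 0), 2) = Pow(Add(Pow(Add(-2, 9), Rational(1, 2)), 0), 2) = Pow(Add(Pow(7, Rational(1, 2)), 0), 2) = Pow(Pow(7, Rational(1, 2)), 2) = 7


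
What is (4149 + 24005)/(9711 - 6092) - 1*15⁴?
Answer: -26169103/517 ≈ -50617.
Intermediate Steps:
(4149 + 24005)/(9711 - 6092) - 1*15⁴ = 28154/3619 - 1*50625 = 28154*(1/3619) - 50625 = 4022/517 - 50625 = -26169103/517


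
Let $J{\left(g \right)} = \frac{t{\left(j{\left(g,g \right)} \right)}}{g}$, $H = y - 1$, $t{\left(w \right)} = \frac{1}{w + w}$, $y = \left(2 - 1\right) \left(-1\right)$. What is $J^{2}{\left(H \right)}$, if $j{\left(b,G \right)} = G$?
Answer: $\frac{1}{64} \approx 0.015625$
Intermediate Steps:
$y = -1$ ($y = 1 \left(-1\right) = -1$)
$t{\left(w \right)} = \frac{1}{2 w}$
$H = -2$ ($H = -1 - 1 = -2$)
$J{\left(g \right)} = \frac{1}{2 g^{2}}$ ($J{\left(g \right)} = \frac{\frac{1}{2} \frac{1}{g}}{g} = \frac{1}{2 g^{2}}$)
$J^{2}{\left(H \right)} = \left(\frac{1}{2 \cdot 4}\right)^{2} = \left(\frac{1}{2} \cdot \frac{1}{4}\right)^{2} = \left(\frac{1}{8}\right)^{2} = \frac{1}{64}$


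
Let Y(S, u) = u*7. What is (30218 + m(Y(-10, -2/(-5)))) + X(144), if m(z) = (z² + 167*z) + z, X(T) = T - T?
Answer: 767406/25 ≈ 30696.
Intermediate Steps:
Y(S, u) = 7*u
X(T) = 0
m(z) = z² + 168*z
(30218 + m(Y(-10, -2/(-5)))) + X(144) = (30218 + (7*(-2/(-5)))*(168 + 7*(-2/(-5)))) + 0 = (30218 + (7*(-2*(-⅕)))*(168 + 7*(-2*(-⅕)))) + 0 = (30218 + (7*(⅖))*(168 + 7*(⅖))) + 0 = (30218 + 14*(168 + 14/5)/5) + 0 = (30218 + (14/5)*(854/5)) + 0 = (30218 + 11956/25) + 0 = 767406/25 + 0 = 767406/25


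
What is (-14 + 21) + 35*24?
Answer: 847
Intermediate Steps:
(-14 + 21) + 35*24 = 7 + 840 = 847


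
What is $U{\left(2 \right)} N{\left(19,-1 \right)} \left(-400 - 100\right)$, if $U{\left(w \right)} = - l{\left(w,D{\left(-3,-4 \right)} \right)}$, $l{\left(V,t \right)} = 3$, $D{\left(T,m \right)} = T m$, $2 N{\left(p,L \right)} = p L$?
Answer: $-14250$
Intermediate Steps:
$N{\left(p,L \right)} = \frac{L p}{2}$ ($N{\left(p,L \right)} = \frac{p L}{2} = \frac{L p}{2}$)
$U{\left(w \right)} = -3$ ($U{\left(w \right)} = \left(-1\right) 3 = -3$)
$U{\left(2 \right)} N{\left(19,-1 \right)} \left(-400 - 100\right) = - 3 \cdot \frac{1}{2} \left(-1\right) 19 \left(-400 - 100\right) = - 3 \left(\left(- \frac{19}{2}\right) \left(-500\right)\right) = \left(-3\right) 4750 = -14250$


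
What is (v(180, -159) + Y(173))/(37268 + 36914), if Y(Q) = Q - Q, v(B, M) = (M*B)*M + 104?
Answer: 2275342/37091 ≈ 61.345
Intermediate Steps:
v(B, M) = 104 + B*M**2 (v(B, M) = (B*M)*M + 104 = B*M**2 + 104 = 104 + B*M**2)
Y(Q) = 0
(v(180, -159) + Y(173))/(37268 + 36914) = ((104 + 180*(-159)**2) + 0)/(37268 + 36914) = ((104 + 180*25281) + 0)/74182 = ((104 + 4550580) + 0)*(1/74182) = (4550684 + 0)*(1/74182) = 4550684*(1/74182) = 2275342/37091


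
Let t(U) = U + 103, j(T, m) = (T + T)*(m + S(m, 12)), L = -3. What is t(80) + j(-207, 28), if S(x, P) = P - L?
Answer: -17619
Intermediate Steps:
S(x, P) = 3 + P (S(x, P) = P - 1*(-3) = P + 3 = 3 + P)
j(T, m) = 2*T*(15 + m) (j(T, m) = (T + T)*(m + (3 + 12)) = (2*T)*(m + 15) = (2*T)*(15 + m) = 2*T*(15 + m))
t(U) = 103 + U
t(80) + j(-207, 28) = (103 + 80) + 2*(-207)*(15 + 28) = 183 + 2*(-207)*43 = 183 - 17802 = -17619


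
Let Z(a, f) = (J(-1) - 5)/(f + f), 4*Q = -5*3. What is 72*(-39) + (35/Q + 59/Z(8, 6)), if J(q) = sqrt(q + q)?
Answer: -26536/9 - 236*I*sqrt(2)/9 ≈ -2948.4 - 37.084*I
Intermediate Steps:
J(q) = sqrt(2)*sqrt(q) (J(q) = sqrt(2*q) = sqrt(2)*sqrt(q))
Q = -15/4 (Q = (-5*3)/4 = (1/4)*(-15) = -15/4 ≈ -3.7500)
Z(a, f) = (-5 + I*sqrt(2))/(2*f) (Z(a, f) = (sqrt(2)*sqrt(-1) - 5)/(f + f) = (sqrt(2)*I - 5)/((2*f)) = (I*sqrt(2) - 5)*(1/(2*f)) = (-5 + I*sqrt(2))*(1/(2*f)) = (-5 + I*sqrt(2))/(2*f))
72*(-39) + (35/Q + 59/Z(8, 6)) = 72*(-39) + (35/(-15/4) + 59/(((1/2)*(-5 + I*sqrt(2))/6))) = -2808 + (35*(-4/15) + 59/(((1/2)*(1/6)*(-5 + I*sqrt(2))))) = -2808 + (-28/3 + 59/(-5/12 + I*sqrt(2)/12)) = -8452/3 + 59/(-5/12 + I*sqrt(2)/12)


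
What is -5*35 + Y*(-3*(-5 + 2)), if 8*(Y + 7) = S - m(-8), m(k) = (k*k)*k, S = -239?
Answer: 553/8 ≈ 69.125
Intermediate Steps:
m(k) = k³ (m(k) = k²*k = k³)
Y = 217/8 (Y = -7 + (-239 - 1*(-8)³)/8 = -7 + (-239 - 1*(-512))/8 = -7 + (-239 + 512)/8 = -7 + (⅛)*273 = -7 + 273/8 = 217/8 ≈ 27.125)
-5*35 + Y*(-3*(-5 + 2)) = -5*35 + 217*(-3*(-5 + 2))/8 = -175 + 217*(-3*(-3))/8 = -175 + (217/8)*9 = -175 + 1953/8 = 553/8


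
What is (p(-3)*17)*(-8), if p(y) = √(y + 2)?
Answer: -136*I ≈ -136.0*I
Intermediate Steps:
p(y) = √(2 + y)
(p(-3)*17)*(-8) = (√(2 - 3)*17)*(-8) = (√(-1)*17)*(-8) = (I*17)*(-8) = (17*I)*(-8) = -136*I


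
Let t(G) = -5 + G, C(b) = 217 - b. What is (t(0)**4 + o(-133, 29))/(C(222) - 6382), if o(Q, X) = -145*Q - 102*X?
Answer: -16952/6387 ≈ -2.6541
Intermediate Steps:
(t(0)**4 + o(-133, 29))/(C(222) - 6382) = ((-5 + 0)**4 + (-145*(-133) - 102*29))/((217 - 1*222) - 6382) = ((-5)**4 + (19285 - 2958))/((217 - 222) - 6382) = (625 + 16327)/(-5 - 6382) = 16952/(-6387) = 16952*(-1/6387) = -16952/6387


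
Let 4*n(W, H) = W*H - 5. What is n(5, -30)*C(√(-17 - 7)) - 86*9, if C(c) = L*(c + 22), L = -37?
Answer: 61537/2 + 5735*I*√6/2 ≈ 30769.0 + 7023.9*I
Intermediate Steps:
n(W, H) = -5/4 + H*W/4 (n(W, H) = (W*H - 5)/4 = (H*W - 5)/4 = (-5 + H*W)/4 = -5/4 + H*W/4)
C(c) = -814 - 37*c (C(c) = -37*(c + 22) = -37*(22 + c) = -814 - 37*c)
n(5, -30)*C(√(-17 - 7)) - 86*9 = (-5/4 + (¼)*(-30)*5)*(-814 - 37*√(-17 - 7)) - 86*9 = (-5/4 - 75/2)*(-814 - 74*I*√6) - 774 = -155*(-814 - 74*I*√6)/4 - 774 = (63085/2 + 5735*I*√6/2) - 774 = 61537/2 + 5735*I*√6/2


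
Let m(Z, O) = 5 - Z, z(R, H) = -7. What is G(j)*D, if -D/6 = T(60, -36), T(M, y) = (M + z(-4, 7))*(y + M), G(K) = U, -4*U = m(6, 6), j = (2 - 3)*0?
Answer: -1908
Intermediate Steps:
j = 0 (j = -1*0 = 0)
U = 1/4 (U = -(5 - 1*6)/4 = -(5 - 6)/4 = -1/4*(-1) = 1/4 ≈ 0.25000)
G(K) = 1/4
T(M, y) = (-7 + M)*(M + y) (T(M, y) = (M - 7)*(y + M) = (-7 + M)*(M + y))
D = -7632 (D = -6*(60**2 - 7*60 - 7*(-36) + 60*(-36)) = -6*(3600 - 420 + 252 - 2160) = -6*1272 = -7632)
G(j)*D = (1/4)*(-7632) = -1908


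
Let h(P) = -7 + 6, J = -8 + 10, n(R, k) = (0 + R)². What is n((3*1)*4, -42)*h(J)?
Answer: -144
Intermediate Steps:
n(R, k) = R²
J = 2
h(P) = -1
n((3*1)*4, -42)*h(J) = ((3*1)*4)²*(-1) = (3*4)²*(-1) = 12²*(-1) = 144*(-1) = -144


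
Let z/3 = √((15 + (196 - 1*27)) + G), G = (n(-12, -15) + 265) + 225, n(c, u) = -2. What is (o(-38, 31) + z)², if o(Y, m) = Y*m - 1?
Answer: 1396089 - 28296*√42 ≈ 1.2127e+6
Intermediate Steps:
o(Y, m) = -1 + Y*m
G = 488 (G = (-2 + 265) + 225 = 263 + 225 = 488)
z = 12*√42 (z = 3*√((15 + (196 - 1*27)) + 488) = 3*√((15 + (196 - 27)) + 488) = 3*√((15 + 169) + 488) = 3*√(184 + 488) = 3*√672 = 3*(4*√42) = 12*√42 ≈ 77.769)
(o(-38, 31) + z)² = ((-1 - 38*31) + 12*√42)² = ((-1 - 1178) + 12*√42)² = (-1179 + 12*√42)²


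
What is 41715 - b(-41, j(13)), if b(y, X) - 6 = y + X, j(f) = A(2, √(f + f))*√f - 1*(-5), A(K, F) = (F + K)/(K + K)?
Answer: 41745 - √13*(2 + √26)/4 ≈ 41739.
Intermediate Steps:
A(K, F) = (F + K)/(2*K) (A(K, F) = (F + K)/((2*K)) = (F + K)*(1/(2*K)) = (F + K)/(2*K))
j(f) = 5 + √f*(½ + √2*√f/4) (j(f) = ((½)*(√(f + f) + 2)/2)*√f - 1*(-5) = ((½)*(½)*(√(2*f) + 2))*√f + 5 = ((½)*(½)*(√2*√f + 2))*√f + 5 = ((½)*(½)*(2 + √2*√f))*√f + 5 = (½ + √2*√f/4)*√f + 5 = √f*(½ + √2*√f/4) + 5 = 5 + √f*(½ + √2*√f/4))
b(y, X) = 6 + X + y (b(y, X) = 6 + (y + X) = 6 + (X + y) = 6 + X + y)
41715 - b(-41, j(13)) = 41715 - (6 + (5 + √13/2 + (¼)*13*√2) - 41) = 41715 - (6 + (5 + √13/2 + 13*√2/4) - 41) = 41715 - (-30 + √13/2 + 13*√2/4) = 41715 + (30 - 13*√2/4 - √13/2) = 41745 - 13*√2/4 - √13/2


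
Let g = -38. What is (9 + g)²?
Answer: 841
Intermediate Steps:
(9 + g)² = (9 - 38)² = (-29)² = 841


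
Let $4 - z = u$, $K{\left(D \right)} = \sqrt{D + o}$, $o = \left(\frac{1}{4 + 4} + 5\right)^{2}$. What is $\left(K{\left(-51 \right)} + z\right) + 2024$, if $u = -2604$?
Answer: $4632 + \frac{i \sqrt{1583}}{8} \approx 4632.0 + 4.9734 i$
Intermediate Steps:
$o = \frac{1681}{64}$ ($o = \left(\frac{1}{8} + 5\right)^{2} = \left(\frac{41}{8}\right)^{2} = \frac{1681}{64} \approx 26.266$)
$K{\left(D \right)} = \sqrt{\frac{1681}{64} + D}$ ($K{\left(D \right)} = \sqrt{D + \frac{1681}{64}} = \sqrt{\frac{1681}{64} + D}$)
$z = 2608$ ($z = 4 - -2604 = 4 + 2604 = 2608$)
$\left(K{\left(-51 \right)} + z\right) + 2024 = \left(\frac{\sqrt{1681 + 64 \left(-51\right)}}{8} + 2608\right) + 2024 = \left(\frac{\sqrt{1681 - 3264}}{8} + 2608\right) + 2024 = \left(\frac{\sqrt{-1583}}{8} + 2608\right) + 2024 = \left(\frac{i \sqrt{1583}}{8} + 2608\right) + 2024 = \left(2608 + \frac{i \sqrt{1583}}{8}\right) + 2024 = 4632 + \frac{i \sqrt{1583}}{8}$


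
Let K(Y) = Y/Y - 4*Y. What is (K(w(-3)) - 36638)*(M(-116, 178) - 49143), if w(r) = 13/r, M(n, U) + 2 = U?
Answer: 5379465653/3 ≈ 1.7932e+9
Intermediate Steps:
M(n, U) = -2 + U
K(Y) = 1 - 4*Y
(K(w(-3)) - 36638)*(M(-116, 178) - 49143) = ((1 - 52/(-3)) - 36638)*((-2 + 178) - 49143) = ((1 - 52*(-1)/3) - 36638)*(176 - 49143) = ((1 - 4*(-13/3)) - 36638)*(-48967) = ((1 + 52/3) - 36638)*(-48967) = (55/3 - 36638)*(-48967) = -109859/3*(-48967) = 5379465653/3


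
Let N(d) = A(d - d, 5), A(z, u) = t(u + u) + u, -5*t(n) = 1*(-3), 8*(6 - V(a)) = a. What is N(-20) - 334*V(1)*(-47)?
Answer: 1844627/20 ≈ 92231.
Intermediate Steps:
V(a) = 6 - a/8
t(n) = 3/5 (t(n) = -(-3)/5 = -1/5*(-3) = 3/5)
A(z, u) = 3/5 + u
N(d) = 28/5 (N(d) = 3/5 + 5 = 28/5)
N(-20) - 334*V(1)*(-47) = 28/5 - 334*(6 - 1/8*1)*(-47) = 28/5 - 334*(6 - 1/8)*(-47) = 28/5 - 7849*(-47)/4 = 28/5 - 334*(-2209/8) = 28/5 + 368903/4 = 1844627/20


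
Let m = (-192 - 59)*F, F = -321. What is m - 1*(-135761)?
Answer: 216332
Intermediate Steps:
m = 80571 (m = (-192 - 59)*(-321) = -251*(-321) = 80571)
m - 1*(-135761) = 80571 - 1*(-135761) = 80571 + 135761 = 216332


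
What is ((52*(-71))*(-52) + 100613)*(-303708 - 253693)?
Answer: -163093860397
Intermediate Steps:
((52*(-71))*(-52) + 100613)*(-303708 - 253693) = (-3692*(-52) + 100613)*(-557401) = (191984 + 100613)*(-557401) = 292597*(-557401) = -163093860397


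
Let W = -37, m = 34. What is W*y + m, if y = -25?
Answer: 959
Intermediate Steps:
W*y + m = -37*(-25) + 34 = 925 + 34 = 959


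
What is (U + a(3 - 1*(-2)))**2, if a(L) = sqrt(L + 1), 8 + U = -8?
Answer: (16 - sqrt(6))**2 ≈ 183.62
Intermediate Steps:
U = -16 (U = -8 - 8 = -16)
a(L) = sqrt(1 + L)
(U + a(3 - 1*(-2)))**2 = (-16 + sqrt(1 + (3 - 1*(-2))))**2 = (-16 + sqrt(1 + (3 + 2)))**2 = (-16 + sqrt(1 + 5))**2 = (-16 + sqrt(6))**2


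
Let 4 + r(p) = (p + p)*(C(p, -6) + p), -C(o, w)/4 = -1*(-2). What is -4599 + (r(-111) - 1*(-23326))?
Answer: 45141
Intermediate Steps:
C(o, w) = -8 (C(o, w) = -(-4)*(-2) = -4*2 = -8)
r(p) = -4 + 2*p*(-8 + p) (r(p) = -4 + (p + p)*(-8 + p) = -4 + (2*p)*(-8 + p) = -4 + 2*p*(-8 + p))
-4599 + (r(-111) - 1*(-23326)) = -4599 + ((-4 - 16*(-111) + 2*(-111)²) - 1*(-23326)) = -4599 + ((-4 + 1776 + 2*12321) + 23326) = -4599 + ((-4 + 1776 + 24642) + 23326) = -4599 + (26414 + 23326) = -4599 + 49740 = 45141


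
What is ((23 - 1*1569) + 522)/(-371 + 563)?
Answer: -16/3 ≈ -5.3333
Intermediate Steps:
((23 - 1*1569) + 522)/(-371 + 563) = ((23 - 1569) + 522)/192 = (-1546 + 522)*(1/192) = -1024*1/192 = -16/3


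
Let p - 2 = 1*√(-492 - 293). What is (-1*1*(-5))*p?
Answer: 10 + 5*I*√785 ≈ 10.0 + 140.09*I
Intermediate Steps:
p = 2 + I*√785 (p = 2 + 1*√(-492 - 293) = 2 + 1*√(-785) = 2 + 1*(I*√785) = 2 + I*√785 ≈ 2.0 + 28.018*I)
(-1*1*(-5))*p = (-1*1*(-5))*(2 + I*√785) = (-1*(-5))*(2 + I*√785) = 5*(2 + I*√785) = 10 + 5*I*√785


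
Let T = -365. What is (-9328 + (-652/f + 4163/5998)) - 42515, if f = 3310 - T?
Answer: -1142745715621/22042650 ≈ -51843.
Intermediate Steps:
f = 3675 (f = 3310 - 1*(-365) = 3310 + 365 = 3675)
(-9328 + (-652/f + 4163/5998)) - 42515 = (-9328 + (-652/3675 + 4163/5998)) - 42515 = (-9328 + 11388329/22042650) - 42515 = -205602450871/22042650 - 42515 = -1142745715621/22042650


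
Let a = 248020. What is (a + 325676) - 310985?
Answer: 262711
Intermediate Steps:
(a + 325676) - 310985 = (248020 + 325676) - 310985 = 573696 - 310985 = 262711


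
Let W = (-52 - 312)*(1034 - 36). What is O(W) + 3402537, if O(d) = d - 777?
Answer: 3038488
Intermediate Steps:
W = -363272 (W = -364*998 = -363272)
O(d) = -777 + d
O(W) + 3402537 = (-777 - 363272) + 3402537 = -364049 + 3402537 = 3038488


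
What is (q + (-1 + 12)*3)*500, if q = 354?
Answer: 193500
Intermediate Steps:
(q + (-1 + 12)*3)*500 = (354 + (-1 + 12)*3)*500 = (354 + 11*3)*500 = (354 + 33)*500 = 387*500 = 193500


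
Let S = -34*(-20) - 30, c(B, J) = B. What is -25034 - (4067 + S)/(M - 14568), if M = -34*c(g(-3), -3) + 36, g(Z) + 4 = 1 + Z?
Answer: -358682435/14328 ≈ -25034.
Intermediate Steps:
g(Z) = -3 + Z (g(Z) = -4 + (1 + Z) = -3 + Z)
S = 650 (S = 680 - 30 = 650)
M = 240 (M = -34*(-3 - 3) + 36 = -34*(-6) + 36 = 204 + 36 = 240)
-25034 - (4067 + S)/(M - 14568) = -25034 - (4067 + 650)/(240 - 14568) = -25034 - 4717/(-14328) = -25034 - 4717*(-1)/14328 = -25034 - 1*(-4717/14328) = -25034 + 4717/14328 = -358682435/14328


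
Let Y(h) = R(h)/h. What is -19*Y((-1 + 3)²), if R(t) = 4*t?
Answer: -76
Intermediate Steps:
Y(h) = 4 (Y(h) = (4*h)/h = 4)
-19*Y((-1 + 3)²) = -19*4 = -76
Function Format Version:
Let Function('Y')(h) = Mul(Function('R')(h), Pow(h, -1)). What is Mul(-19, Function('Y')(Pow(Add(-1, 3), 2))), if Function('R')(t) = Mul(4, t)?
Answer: -76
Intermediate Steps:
Function('Y')(h) = 4 (Function('Y')(h) = Mul(Mul(4, h), Pow(h, -1)) = 4)
Mul(-19, Function('Y')(Pow(Add(-1, 3), 2))) = Mul(-19, 4) = -76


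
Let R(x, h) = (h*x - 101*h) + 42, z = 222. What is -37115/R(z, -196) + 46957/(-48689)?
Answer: 695432217/1152663386 ≈ 0.60333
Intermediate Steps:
R(x, h) = 42 - 101*h + h*x (R(x, h) = (-101*h + h*x) + 42 = 42 - 101*h + h*x)
-37115/R(z, -196) + 46957/(-48689) = -37115/(42 - 101*(-196) - 196*222) + 46957/(-48689) = -37115/(42 + 19796 - 43512) + 46957*(-1/48689) = -37115/(-23674) - 46957/48689 = -37115*(-1/23674) - 46957/48689 = 37115/23674 - 46957/48689 = 695432217/1152663386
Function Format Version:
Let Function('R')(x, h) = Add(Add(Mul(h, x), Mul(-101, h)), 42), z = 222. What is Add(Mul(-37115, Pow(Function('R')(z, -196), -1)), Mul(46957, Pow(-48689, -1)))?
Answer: Rational(695432217, 1152663386) ≈ 0.60333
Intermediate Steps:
Function('R')(x, h) = Add(42, Mul(-101, h), Mul(h, x)) (Function('R')(x, h) = Add(Add(Mul(-101, h), Mul(h, x)), 42) = Add(42, Mul(-101, h), Mul(h, x)))
Add(Mul(-37115, Pow(Function('R')(z, -196), -1)), Mul(46957, Pow(-48689, -1))) = Add(Mul(-37115, Pow(Add(42, Mul(-101, -196), Mul(-196, 222)), -1)), Mul(46957, Pow(-48689, -1))) = Add(Mul(-37115, Pow(Add(42, 19796, -43512), -1)), Mul(46957, Rational(-1, 48689))) = Add(Mul(-37115, Pow(-23674, -1)), Rational(-46957, 48689)) = Add(Mul(-37115, Rational(-1, 23674)), Rational(-46957, 48689)) = Add(Rational(37115, 23674), Rational(-46957, 48689)) = Rational(695432217, 1152663386)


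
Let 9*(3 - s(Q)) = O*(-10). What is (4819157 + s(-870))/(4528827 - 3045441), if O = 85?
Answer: 1275685/392661 ≈ 3.2488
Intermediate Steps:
s(Q) = 877/9 (s(Q) = 3 - 85*(-10)/9 = 3 - 1/9*(-850) = 3 + 850/9 = 877/9)
(4819157 + s(-870))/(4528827 - 3045441) = (4819157 + 877/9)/(4528827 - 3045441) = (43373290/9)/1483386 = (43373290/9)*(1/1483386) = 1275685/392661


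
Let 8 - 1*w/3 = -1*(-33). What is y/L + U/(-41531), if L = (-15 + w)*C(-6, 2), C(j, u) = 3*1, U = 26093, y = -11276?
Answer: 230629223/5606685 ≈ 41.135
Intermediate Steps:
C(j, u) = 3
w = -75 (w = 24 - (-3)*(-33) = 24 - 3*33 = 24 - 99 = -75)
L = -270 (L = (-15 - 75)*3 = -90*3 = -270)
y/L + U/(-41531) = -11276/(-270) + 26093/(-41531) = -11276*(-1/270) + 26093*(-1/41531) = 5638/135 - 26093/41531 = 230629223/5606685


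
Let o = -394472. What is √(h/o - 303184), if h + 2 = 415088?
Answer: I*√2948629234535803/98618 ≈ 550.62*I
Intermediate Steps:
h = 415086 (h = -2 + 415088 = 415086)
√(h/o - 303184) = √(415086/(-394472) - 303184) = √(415086*(-1/394472) - 303184) = √(-207543/197236 - 303184) = √(-59799006967/197236) = I*√2948629234535803/98618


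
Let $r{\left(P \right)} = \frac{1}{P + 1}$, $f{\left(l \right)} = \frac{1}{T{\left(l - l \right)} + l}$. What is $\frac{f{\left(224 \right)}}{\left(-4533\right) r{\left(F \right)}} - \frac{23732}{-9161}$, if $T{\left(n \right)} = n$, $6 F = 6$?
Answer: $\frac{12048632311}{4651003056} \approx 2.5905$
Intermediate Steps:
$F = 1$ ($F = \frac{1}{6} \cdot 6 = 1$)
$f{\left(l \right)} = \frac{1}{l}$ ($f{\left(l \right)} = \frac{1}{\left(l - l\right) + l} = \frac{1}{0 + l} = \frac{1}{l}$)
$r{\left(P \right)} = \frac{1}{1 + P}$
$\frac{f{\left(224 \right)}}{\left(-4533\right) r{\left(F \right)}} - \frac{23732}{-9161} = \frac{1}{224 \left(- \frac{4533}{1 + 1}\right)} - \frac{23732}{-9161} = \frac{1}{224 \left(- \frac{4533}{2}\right)} - - \frac{23732}{9161} = \frac{1}{224 \left(\left(-4533\right) \frac{1}{2}\right)} + \frac{23732}{9161} = \frac{1}{224 \left(- \frac{4533}{2}\right)} + \frac{23732}{9161} = \frac{1}{224} \left(- \frac{2}{4533}\right) + \frac{23732}{9161} = - \frac{1}{507696} + \frac{23732}{9161} = \frac{12048632311}{4651003056}$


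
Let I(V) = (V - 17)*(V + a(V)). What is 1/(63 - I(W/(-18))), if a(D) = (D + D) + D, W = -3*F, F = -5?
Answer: 9/32 ≈ 0.28125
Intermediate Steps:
W = 15 (W = -3*(-5) = 15)
a(D) = 3*D (a(D) = 2*D + D = 3*D)
I(V) = 4*V*(-17 + V) (I(V) = (V - 17)*(V + 3*V) = (-17 + V)*(4*V) = 4*V*(-17 + V))
1/(63 - I(W/(-18))) = 1/(63 - 4*15/(-18)*(-17 + 15/(-18))) = 1/(63 - 4*15*(-1/18)*(-17 + 15*(-1/18))) = 1/(63 - 4*(-5)*(-17 - ⅚)/6) = 1/(63 - 4*(-5)*(-107)/(6*6)) = 1/(63 - 1*535/9) = 1/(63 - 535/9) = 1/(32/9) = 9/32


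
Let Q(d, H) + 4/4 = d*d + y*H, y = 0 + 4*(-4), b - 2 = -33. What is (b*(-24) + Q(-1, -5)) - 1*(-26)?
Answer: 850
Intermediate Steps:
b = -31 (b = 2 - 33 = -31)
y = -16 (y = 0 - 16 = -16)
Q(d, H) = -1 + d² - 16*H (Q(d, H) = -1 + (d*d - 16*H) = -1 + (d² - 16*H) = -1 + d² - 16*H)
(b*(-24) + Q(-1, -5)) - 1*(-26) = (-31*(-24) + (-1 + (-1)² - 16*(-5))) - 1*(-26) = (744 + (-1 + 1 + 80)) + 26 = (744 + 80) + 26 = 824 + 26 = 850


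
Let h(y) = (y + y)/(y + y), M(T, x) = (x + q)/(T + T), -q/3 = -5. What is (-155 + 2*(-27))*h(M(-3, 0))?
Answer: -209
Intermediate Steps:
q = 15 (q = -3*(-5) = 15)
M(T, x) = (15 + x)/(2*T) (M(T, x) = (x + 15)/(T + T) = (15 + x)/((2*T)) = (15 + x)*(1/(2*T)) = (15 + x)/(2*T))
h(y) = 1 (h(y) = (2*y)/((2*y)) = (2*y)*(1/(2*y)) = 1)
(-155 + 2*(-27))*h(M(-3, 0)) = (-155 + 2*(-27))*1 = (-155 - 54)*1 = -209*1 = -209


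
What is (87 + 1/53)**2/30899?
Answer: 21270544/86795291 ≈ 0.24507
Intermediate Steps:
(87 + 1/53)**2/30899 = (87 + 1/53)**2*(1/30899) = (4612/53)**2*(1/30899) = (21270544/2809)*(1/30899) = 21270544/86795291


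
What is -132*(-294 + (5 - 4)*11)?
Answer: 37356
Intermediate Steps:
-132*(-294 + (5 - 4)*11) = -132*(-294 + 1*11) = -132*(-294 + 11) = -132*(-283) = 37356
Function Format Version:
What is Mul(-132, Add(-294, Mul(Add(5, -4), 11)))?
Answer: 37356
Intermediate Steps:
Mul(-132, Add(-294, Mul(Add(5, -4), 11))) = Mul(-132, Add(-294, Mul(1, 11))) = Mul(-132, Add(-294, 11)) = Mul(-132, -283) = 37356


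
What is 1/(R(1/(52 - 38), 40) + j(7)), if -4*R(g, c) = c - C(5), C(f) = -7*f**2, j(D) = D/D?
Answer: -4/211 ≈ -0.018957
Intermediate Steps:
j(D) = 1
R(g, c) = -175/4 - c/4 (R(g, c) = -(c - (-7)*5**2)/4 = -(c - (-7)*25)/4 = -(c - 1*(-175))/4 = -(c + 175)/4 = -(175 + c)/4 = -175/4 - c/4)
1/(R(1/(52 - 38), 40) + j(7)) = 1/((-175/4 - 1/4*40) + 1) = 1/((-175/4 - 10) + 1) = 1/(-215/4 + 1) = 1/(-211/4) = -4/211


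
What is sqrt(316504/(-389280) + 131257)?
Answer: sqrt(77696955483405)/24330 ≈ 362.29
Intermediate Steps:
sqrt(316504/(-389280) + 131257) = sqrt(316504*(-1/389280) + 131257) = sqrt(-39563/48660 + 131257) = sqrt(6386926057/48660) = sqrt(77696955483405)/24330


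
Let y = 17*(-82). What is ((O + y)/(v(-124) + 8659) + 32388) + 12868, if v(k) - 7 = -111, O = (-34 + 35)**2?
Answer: 387163687/8555 ≈ 45256.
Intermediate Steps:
O = 1 (O = 1**2 = 1)
v(k) = -104 (v(k) = 7 - 111 = -104)
y = -1394
((O + y)/(v(-124) + 8659) + 32388) + 12868 = ((1 - 1394)/(-104 + 8659) + 32388) + 12868 = (-1393/8555 + 32388) + 12868 = 277077947/8555 + 12868 = 387163687/8555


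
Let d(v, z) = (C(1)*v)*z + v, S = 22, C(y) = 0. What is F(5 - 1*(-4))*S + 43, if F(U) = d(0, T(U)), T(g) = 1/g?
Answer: 43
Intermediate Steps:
d(v, z) = v (d(v, z) = (0*v)*z + v = 0*z + v = 0 + v = v)
F(U) = 0
F(5 - 1*(-4))*S + 43 = 0*22 + 43 = 0 + 43 = 43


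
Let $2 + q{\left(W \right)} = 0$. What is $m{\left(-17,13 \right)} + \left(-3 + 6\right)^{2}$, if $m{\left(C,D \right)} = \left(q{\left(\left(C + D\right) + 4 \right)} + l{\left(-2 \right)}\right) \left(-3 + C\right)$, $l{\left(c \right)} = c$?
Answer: $89$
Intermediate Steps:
$q{\left(W \right)} = -2$ ($q{\left(W \right)} = -2 + 0 = -2$)
$m{\left(C,D \right)} = 12 - 4 C$ ($m{\left(C,D \right)} = \left(-2 - 2\right) \left(-3 + C\right) = - 4 \left(-3 + C\right) = 12 - 4 C$)
$m{\left(-17,13 \right)} + \left(-3 + 6\right)^{2} = \left(12 - -68\right) + \left(-3 + 6\right)^{2} = \left(12 + 68\right) + 3^{2} = 80 + 9 = 89$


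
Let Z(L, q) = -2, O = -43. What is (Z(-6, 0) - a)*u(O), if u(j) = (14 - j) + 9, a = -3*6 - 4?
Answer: 1320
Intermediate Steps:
a = -22 (a = -18 - 4 = -22)
u(j) = 23 - j
(Z(-6, 0) - a)*u(O) = (-2 - 1*(-22))*(23 - 1*(-43)) = (-2 + 22)*(23 + 43) = 20*66 = 1320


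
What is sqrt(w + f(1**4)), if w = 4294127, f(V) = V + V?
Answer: sqrt(4294129) ≈ 2072.2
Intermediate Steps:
f(V) = 2*V
sqrt(w + f(1**4)) = sqrt(4294127 + 2*1**4) = sqrt(4294127 + 2*1) = sqrt(4294127 + 2) = sqrt(4294129)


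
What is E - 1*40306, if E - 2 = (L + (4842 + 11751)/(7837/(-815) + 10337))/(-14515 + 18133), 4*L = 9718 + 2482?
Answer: -409104546196367/10150682508 ≈ -40303.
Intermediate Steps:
L = 3050 (L = (9718 + 2482)/4 = (¼)*12200 = 3050)
E = 28862971081/10150682508 (E = 2 + (3050 + (4842 + 11751)/(7837/(-815) + 10337))/(-14515 + 18133) = 2 + (3050 + 16593/(7837*(-1/815) + 10337))/3618 = 2 + (3050 + 16593/(-7837/815 + 10337))*(1/3618) = 2 + (3050 + 16593/(8416818/815))*(1/3618) = 2 + (3050 + 16593*(815/8416818))*(1/3618) = 2 + (3050 + 4507765/2805606)*(1/3618) = 2 + (8561606065/2805606)*(1/3618) = 2 + 8561606065/10150682508 = 28862971081/10150682508 ≈ 2.8435)
E - 1*40306 = 28862971081/10150682508 - 1*40306 = 28862971081/10150682508 - 40306 = -409104546196367/10150682508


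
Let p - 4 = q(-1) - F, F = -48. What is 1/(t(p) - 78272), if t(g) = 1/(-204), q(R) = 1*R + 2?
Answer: -204/15967489 ≈ -1.2776e-5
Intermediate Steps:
q(R) = 2 + R (q(R) = R + 2 = 2 + R)
p = 53 (p = 4 + ((2 - 1) - 1*(-48)) = 4 + (1 + 48) = 4 + 49 = 53)
t(g) = -1/204
1/(t(p) - 78272) = 1/(-1/204 - 78272) = 1/(-15967489/204) = -204/15967489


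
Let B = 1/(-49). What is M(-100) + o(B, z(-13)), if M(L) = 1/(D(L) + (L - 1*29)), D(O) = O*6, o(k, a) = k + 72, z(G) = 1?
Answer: 2571134/35721 ≈ 71.978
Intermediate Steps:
B = -1/49 ≈ -0.020408
o(k, a) = 72 + k
D(O) = 6*O
M(L) = 1/(-29 + 7*L) (M(L) = 1/(6*L + (L - 1*29)) = 1/(6*L + (L - 29)) = 1/(6*L + (-29 + L)) = 1/(-29 + 7*L))
M(-100) + o(B, z(-13)) = 1/(-29 + 7*(-100)) + (72 - 1/49) = 1/(-29 - 700) + 3527/49 = 1/(-729) + 3527/49 = -1/729 + 3527/49 = 2571134/35721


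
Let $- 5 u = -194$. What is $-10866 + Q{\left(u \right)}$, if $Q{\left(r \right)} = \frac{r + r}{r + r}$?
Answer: $-10865$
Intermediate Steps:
$u = \frac{194}{5}$ ($u = \left(- \frac{1}{5}\right) \left(-194\right) = \frac{194}{5} \approx 38.8$)
$Q{\left(r \right)} = 1$ ($Q{\left(r \right)} = \frac{2 r}{2 r} = 2 r \frac{1}{2 r} = 1$)
$-10866 + Q{\left(u \right)} = -10866 + 1 = -10865$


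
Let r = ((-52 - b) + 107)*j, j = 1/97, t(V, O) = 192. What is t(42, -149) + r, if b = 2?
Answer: 18677/97 ≈ 192.55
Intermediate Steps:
j = 1/97 ≈ 0.010309
r = 53/97 (r = ((-52 - 1*2) + 107)*(1/97) = ((-52 - 2) + 107)*(1/97) = (-54 + 107)*(1/97) = 53*(1/97) = 53/97 ≈ 0.54639)
t(42, -149) + r = 192 + 53/97 = 18677/97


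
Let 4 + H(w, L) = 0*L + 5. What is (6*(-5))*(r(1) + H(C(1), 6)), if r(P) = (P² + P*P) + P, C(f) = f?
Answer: -120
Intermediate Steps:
r(P) = P + 2*P² (r(P) = (P² + P²) + P = 2*P² + P = P + 2*P²)
H(w, L) = 1 (H(w, L) = -4 + (0*L + 5) = -4 + (0 + 5) = -4 + 5 = 1)
(6*(-5))*(r(1) + H(C(1), 6)) = (6*(-5))*(1*(1 + 2*1) + 1) = -30*(1*(1 + 2) + 1) = -30*(1*3 + 1) = -30*(3 + 1) = -30*4 = -120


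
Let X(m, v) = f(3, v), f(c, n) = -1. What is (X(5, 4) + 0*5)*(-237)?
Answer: 237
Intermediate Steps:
X(m, v) = -1
(X(5, 4) + 0*5)*(-237) = (-1 + 0*5)*(-237) = (-1 + 0)*(-237) = -1*(-237) = 237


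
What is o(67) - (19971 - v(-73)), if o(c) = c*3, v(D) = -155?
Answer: -19925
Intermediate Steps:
o(c) = 3*c
o(67) - (19971 - v(-73)) = 3*67 - (19971 - 1*(-155)) = 201 - (19971 + 155) = 201 - 1*20126 = 201 - 20126 = -19925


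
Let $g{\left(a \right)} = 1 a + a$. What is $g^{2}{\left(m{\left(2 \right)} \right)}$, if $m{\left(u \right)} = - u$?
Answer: $16$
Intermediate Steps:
$g{\left(a \right)} = 2 a$ ($g{\left(a \right)} = a + a = 2 a$)
$g^{2}{\left(m{\left(2 \right)} \right)} = \left(2 \left(\left(-1\right) 2\right)\right)^{2} = \left(2 \left(-2\right)\right)^{2} = \left(-4\right)^{2} = 16$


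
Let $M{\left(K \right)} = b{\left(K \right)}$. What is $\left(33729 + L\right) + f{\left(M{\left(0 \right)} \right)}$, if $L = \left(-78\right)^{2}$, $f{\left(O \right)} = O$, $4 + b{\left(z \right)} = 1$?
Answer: $39810$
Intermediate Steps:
$b{\left(z \right)} = -3$ ($b{\left(z \right)} = -4 + 1 = -3$)
$M{\left(K \right)} = -3$
$L = 6084$
$\left(33729 + L\right) + f{\left(M{\left(0 \right)} \right)} = \left(33729 + 6084\right) - 3 = 39813 - 3 = 39810$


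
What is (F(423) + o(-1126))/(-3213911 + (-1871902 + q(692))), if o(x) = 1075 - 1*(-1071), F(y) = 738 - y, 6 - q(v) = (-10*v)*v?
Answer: -2461/297167 ≈ -0.0082815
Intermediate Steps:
q(v) = 6 + 10*v² (q(v) = 6 - (-10*v)*v = 6 - (-10)*v² = 6 + 10*v²)
o(x) = 2146 (o(x) = 1075 + 1071 = 2146)
(F(423) + o(-1126))/(-3213911 + (-1871902 + q(692))) = ((738 - 1*423) + 2146)/(-3213911 + (-1871902 + (6 + 10*692²))) = ((738 - 423) + 2146)/(-3213911 + (-1871902 + (6 + 10*478864))) = (315 + 2146)/(-3213911 + (-1871902 + (6 + 4788640))) = 2461/(-3213911 + (-1871902 + 4788646)) = 2461/(-3213911 + 2916744) = 2461/(-297167) = 2461*(-1/297167) = -2461/297167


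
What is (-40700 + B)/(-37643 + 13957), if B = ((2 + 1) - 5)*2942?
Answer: 23292/11843 ≈ 1.9667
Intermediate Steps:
B = -5884 (B = (3 - 5)*2942 = -2*2942 = -5884)
(-40700 + B)/(-37643 + 13957) = (-40700 - 5884)/(-37643 + 13957) = -46584/(-23686) = -46584*(-1/23686) = 23292/11843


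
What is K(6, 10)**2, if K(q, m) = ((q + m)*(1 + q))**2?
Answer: 157351936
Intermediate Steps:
K(q, m) = (1 + q)**2*(m + q)**2 (K(q, m) = ((m + q)*(1 + q))**2 = ((1 + q)*(m + q))**2 = (1 + q)**2*(m + q)**2)
K(6, 10)**2 = ((1 + 6)**2*(10 + 6)**2)**2 = (7**2*16**2)**2 = (49*256)**2 = 12544**2 = 157351936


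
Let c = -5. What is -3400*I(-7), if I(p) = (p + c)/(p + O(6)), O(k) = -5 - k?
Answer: -6800/3 ≈ -2266.7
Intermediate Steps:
I(p) = (-5 + p)/(-11 + p) (I(p) = (p - 5)/(p + (-5 - 1*6)) = (-5 + p)/(p + (-5 - 6)) = (-5 + p)/(p - 11) = (-5 + p)/(-11 + p))
-3400*I(-7) = -3400*(-5 - 7)/(-11 - 7) = -3400*(-12)/(-18) = -(-1700)*(-12)/9 = -3400*2/3 = -6800/3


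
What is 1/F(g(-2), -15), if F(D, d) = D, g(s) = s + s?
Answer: -¼ ≈ -0.25000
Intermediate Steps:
g(s) = 2*s
1/F(g(-2), -15) = 1/(2*(-2)) = 1/(-4) = -¼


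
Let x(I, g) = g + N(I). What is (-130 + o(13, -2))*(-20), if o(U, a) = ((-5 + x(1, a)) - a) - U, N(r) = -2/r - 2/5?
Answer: 3008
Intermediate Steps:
N(r) = -⅖ - 2/r (N(r) = -2/r - 2*⅕ = -2/r - ⅖ = -⅖ - 2/r)
x(I, g) = -⅖ + g - 2/I (x(I, g) = g + (-⅖ - 2/I) = -⅖ + g - 2/I)
o(U, a) = -37/5 - U (o(U, a) = ((-5 + (-⅖ + a - 2/1)) - a) - U = ((-5 + (-⅖ + a - 2*1)) - a) - U = ((-5 + (-⅖ + a - 2)) - a) - U = ((-5 + (-12/5 + a)) - a) - U = ((-37/5 + a) - a) - U = -37/5 - U)
(-130 + o(13, -2))*(-20) = (-130 + (-37/5 - 1*13))*(-20) = (-130 + (-37/5 - 13))*(-20) = (-130 - 102/5)*(-20) = -752/5*(-20) = 3008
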